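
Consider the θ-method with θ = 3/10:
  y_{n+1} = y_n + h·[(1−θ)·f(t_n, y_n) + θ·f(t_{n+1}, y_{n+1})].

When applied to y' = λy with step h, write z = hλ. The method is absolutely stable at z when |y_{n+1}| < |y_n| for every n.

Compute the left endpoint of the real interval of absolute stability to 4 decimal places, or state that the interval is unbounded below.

z* = -5.0000.

Set f=λy, z=hλ:
  y_{n+1} = y_n + z·[7/10·y_n + 3/10·y_{n+1}] ⇒ (1 − 3/10z)y_{n+1} = (1 + 7/10z)y_n
  so R(z) = (1 + 7/10z)/(1 − 3/10z).

Find x<0 with |R(x)|<1.
x=-0.45: |R|=0.6035
R=−1: 1+7/10x = −1+3/10x ⇒ -2/5x=2 ⇒ x=2/(-2/5)=-5.0000
Confirm numerically:
  x=-3.958: |R|=0.80945 <1
  x=-3.937: |R|=0.80505 <1
  x=-2.591: |R|=0.45783 <1
  x=-5.577: |R|=1.08634 >1
  x=-5.548: |R|=1.08227 >1
  x=-5.286: |R|=1.04424 >1
So |R|<1 on (-5.0000, 0).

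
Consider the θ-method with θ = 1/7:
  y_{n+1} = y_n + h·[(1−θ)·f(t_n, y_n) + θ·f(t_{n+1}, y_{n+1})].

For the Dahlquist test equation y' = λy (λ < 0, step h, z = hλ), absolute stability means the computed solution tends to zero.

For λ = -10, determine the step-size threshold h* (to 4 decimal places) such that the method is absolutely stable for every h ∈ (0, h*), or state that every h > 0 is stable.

(-2.8000,0); λ=-10 ⇒ h* = (14/5)/10 = 0.2800.

On y'=λy, z=hλ:
  y_{n+1} = y_n + z·[6/7·y_n + 1/7·y_{n+1}] ⇒ (1 − 1/7z)y_{n+1} = (1 + 6/7z)y_n
  ⇒ R(z) = (1 + 6/7z)/(1 − 1/7z).

Boundary: |R(x)|=1, x<0.
x=-0.46: |R|=0.5684
R=−1: 1+6/7x = −1+1/7x ⇒ -5/7x=2 ⇒ x=2/(-5/7)=-2.8000
Confirm numerically:
  x=-2.546: |R|=0.86696 <1
  x=-1.853: |R|=0.46515 <1
  x=-1.840: |R|=0.45701 <1
  x=-1.591: |R|=0.29636 <1
  x=-3.247: |R|=1.21811 >1
  x=-3.179: |R|=1.18617 >1
  x=-2.964: |R|=1.08230 >1
Stable set (-2.8000, 0).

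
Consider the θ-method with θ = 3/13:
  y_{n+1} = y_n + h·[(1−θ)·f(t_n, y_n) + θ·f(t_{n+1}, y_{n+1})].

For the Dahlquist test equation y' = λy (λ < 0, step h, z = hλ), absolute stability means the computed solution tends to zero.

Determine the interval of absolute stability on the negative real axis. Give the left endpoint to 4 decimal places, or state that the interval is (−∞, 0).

With y'=λy (z=hλ):
  y_{n+1} = y_n + z·[10/13·y_n + 3/13·y_{n+1}] ⇒ (1 − 3/13z)y_{n+1} = (1 + 10/13z)y_n
  R(z) = (1 + 10/13z)/(1 − 3/13z).

Need |R(x)|<1, x<0.
x=-1.08: |R|=0.1355
R=−1: 1+10/13x = −1+3/13x ⇒ -7/13x=2 ⇒ x=2/(-7/13)=-3.7143
Confirm numerically:
  x=-2.991: |R|=0.76958 <1
  x=-2.953: |R|=0.75621 <1
  x=-2.797: |R|=0.69983 <1
  x=-2.077: |R|=0.40404 <1
  x=-4.292: |R|=1.15628 >1
  x=-4.130: |R|=1.11461 >1
  x=-4.077: |R|=1.10063 >1
Interval (-3.7143, 0).

(-3.7143, 0).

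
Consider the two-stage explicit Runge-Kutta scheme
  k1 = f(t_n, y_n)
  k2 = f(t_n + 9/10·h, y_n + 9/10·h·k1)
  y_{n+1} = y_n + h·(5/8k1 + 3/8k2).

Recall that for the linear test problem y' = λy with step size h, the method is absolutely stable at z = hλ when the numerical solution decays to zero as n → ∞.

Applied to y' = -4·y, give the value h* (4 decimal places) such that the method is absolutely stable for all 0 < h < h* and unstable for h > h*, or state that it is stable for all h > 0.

(-2.9630,0); λ=-4 ⇒ h* = (80/27)/4 = 0.7407.

With y'=λy (z=hλ):
  k1=λy_n ⇒ h·k1=z·y_n;  k2=λ(1+9/10z)y_n ⇒ h·k2=z(1+9/10z)y_n
  y_{n+1}/y_n = 1 + 5/8z + 3/8z(1+9/10z) = 1 + z + 27/80z²
  R(z) = 1 + z + 27/80z².

Boundary: |R(x)|=1, x<0.
x=-0.98: |R|=0.3441
R=1: x+27/80x²=0 ⇒ x=−80/27=-2.9630; min R=1−1/(4·27/80)=0.2593>−1
Confirm numerically:
  x=-2.724: |R|=0.78031 <1
  x=-2.536: |R|=0.63456 <1
  x=-1.842: |R|=0.30313 <1
  x=-3.447: |R|=1.56311 >1
  x=-3.332: |R|=1.41500 >1
Stable set (-2.9630, 0).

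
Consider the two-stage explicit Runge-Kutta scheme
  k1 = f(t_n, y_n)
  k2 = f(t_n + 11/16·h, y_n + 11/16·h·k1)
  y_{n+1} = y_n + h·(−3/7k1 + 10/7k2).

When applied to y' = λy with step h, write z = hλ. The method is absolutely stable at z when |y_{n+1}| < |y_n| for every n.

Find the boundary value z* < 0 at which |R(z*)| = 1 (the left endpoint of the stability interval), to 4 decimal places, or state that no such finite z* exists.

On y'=λy, z=hλ:
  k1=λy_n ⇒ h·k1=z·y_n;  k2=λ(1+11/16z)y_n ⇒ h·k2=z(1+11/16z)y_n
  y_{n+1}/y_n = 1 − 3/7z + 10/7z(1+11/16z) = 1 + z + 55/56z²
  R(z) = 1 + z + 55/56z².

Need |R(x)|<1, x<0.
x=-0.92: |R|=0.9113
R=1: x+55/56x²=0 ⇒ x=−56/55=-1.0182; min R=1−1/(4·55/56)=0.7455>−1
Confirm numerically:
  x=-0.847: |R|=0.85760 <1
  x=-0.464: |R|=0.74745 <1
  x=-0.451: |R|=0.74877 <1
  x=-0.422: |R|=0.75290 <1
  x=-1.528: |R|=1.76509 >1
  x=-1.231: |R|=1.25730 >1
So |R|<1 on (-1.0182, 0).

left endpoint -1.0182.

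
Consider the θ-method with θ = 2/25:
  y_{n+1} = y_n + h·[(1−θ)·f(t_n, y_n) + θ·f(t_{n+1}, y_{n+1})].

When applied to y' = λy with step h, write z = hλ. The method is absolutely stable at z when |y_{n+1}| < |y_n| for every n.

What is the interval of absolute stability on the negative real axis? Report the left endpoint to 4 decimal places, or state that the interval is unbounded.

Set f=λy, z=hλ:
  y_{n+1} = y_n + z·[23/25·y_n + 2/25·y_{n+1}] ⇒ (1 − 2/25z)y_{n+1} = (1 + 23/25z)y_n
  so R(z) = (1 + 23/25z)/(1 − 2/25z).

Find x<0 with |R(x)|<1.
x=-0.84: |R|=0.2129
R=−1: 1+23/25x = −1+2/25x ⇒ -21/25x=2 ⇒ x=2/(-21/25)=-2.3810
Confirm numerically:
  x=-2.232: |R|=0.89384 <1
  x=-2.230: |R|=0.89240 <1
  x=-1.373: |R|=0.23712 <1
  x=-2.936: |R|=1.37756 >1
  x=-2.778: |R|=1.27288 >1
Interval (-2.3810, 0).

(-2.3810, 0).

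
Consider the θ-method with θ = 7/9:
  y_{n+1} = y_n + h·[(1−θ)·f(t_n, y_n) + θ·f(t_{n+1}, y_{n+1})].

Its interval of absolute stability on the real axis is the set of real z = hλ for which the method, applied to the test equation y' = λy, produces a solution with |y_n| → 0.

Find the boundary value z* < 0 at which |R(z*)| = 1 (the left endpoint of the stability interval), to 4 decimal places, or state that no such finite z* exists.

unbounded; (−∞, 0).

With y'=λy (z=hλ):
  y_{n+1} = y_n + z·[2/9·y_n + 7/9·y_{n+1}] ⇒ (1 − 7/9z)y_{n+1} = (1 + 2/9z)y_n
  R(z) = (1 + 2/9z)/(1 − 7/9z).

Solve |R(x)|<1 on ℝ⁻.
x=-1.49: |R|=0.3098
x=-2: |R|=0.2174
x=-10: |R|=0.1392
x=-100: |R|=0.2694
θ=7/9≥1/2 ⇒ |1+2/9x|<|1−7/9x| ∀x<0 ⇒ unbounded interval.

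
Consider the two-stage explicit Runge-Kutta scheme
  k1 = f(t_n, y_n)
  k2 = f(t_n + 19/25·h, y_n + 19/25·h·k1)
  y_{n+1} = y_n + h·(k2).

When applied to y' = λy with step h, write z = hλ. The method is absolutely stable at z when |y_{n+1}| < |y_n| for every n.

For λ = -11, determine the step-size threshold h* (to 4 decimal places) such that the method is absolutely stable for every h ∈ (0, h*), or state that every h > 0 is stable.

With y'=λy (z=hλ):
  k1=λy_n ⇒ h·k1=z·y_n;  k2=λ(1+19/25z)y_n ⇒ h·k2=z(1+19/25z)y_n
  y_{n+1}/y_n = 1 + z(1+19/25z) = 1 + z + 19/25z²
  ⇒ R(z) = 1 + z + 19/25z².

Boundary: |R(x)|=1, x<0.
x=-1.21: |R|=0.9027
R=1: x+19/25x²=0 ⇒ x=−25/19=-1.3158; min R=1−1/(4·19/25)=0.6711>−1
Confirm numerically:
  x=-1.114: |R|=0.82916 <1
  x=-0.976: |R|=0.74796 <1
  x=-0.764: |R|=0.67961 <1
  x=-1.854: |R|=1.75836 >1
  x=-1.443: |R|=1.13951 >1
So |R|<1 on (-1.3158, 0).

(-1.3158,0); λ=-11 ⇒ h* = (25/19)/11 = 0.1196.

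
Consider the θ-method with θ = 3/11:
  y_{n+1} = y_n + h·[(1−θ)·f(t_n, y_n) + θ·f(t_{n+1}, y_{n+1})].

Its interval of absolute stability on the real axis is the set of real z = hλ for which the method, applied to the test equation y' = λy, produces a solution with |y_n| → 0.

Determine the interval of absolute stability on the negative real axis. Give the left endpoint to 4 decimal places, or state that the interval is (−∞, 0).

z∈(-4.4000,0).

Set f=λy, z=hλ:
  y_{n+1} = y_n + z·[8/11·y_n + 3/11·y_{n+1}] ⇒ (1 − 3/11z)y_{n+1} = (1 + 8/11z)y_n
  ⇒ R(z) = (1 + 8/11z)/(1 − 3/11z).

Solve |R(x)|<1 on ℝ⁻.
x=-0.32: |R|=0.7057
R=−1: 1+8/11x = −1+3/11x ⇒ -5/11x=2 ⇒ x=2/(-5/11)=-4.4000
Confirm numerically:
  x=-3.923: |R|=0.89525 <1
  x=-2.965: |R|=0.63936 <1
  x=-2.461: |R|=0.47261 <1
  x=-4.940: |R|=1.10457 >1
  x=-4.821: |R|=1.08267 >1
  x=-4.516: |R|=1.02363 >1
Interval (-4.4000, 0).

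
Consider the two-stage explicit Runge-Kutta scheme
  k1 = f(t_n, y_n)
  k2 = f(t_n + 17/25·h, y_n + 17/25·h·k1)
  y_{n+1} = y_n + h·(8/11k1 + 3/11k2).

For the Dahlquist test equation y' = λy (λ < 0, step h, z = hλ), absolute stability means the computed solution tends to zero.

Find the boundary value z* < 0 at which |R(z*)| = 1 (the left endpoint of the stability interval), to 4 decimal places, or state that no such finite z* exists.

With y'=λy (z=hλ):
  k1=λy_n ⇒ h·k1=z·y_n;  k2=λ(1+17/25z)y_n ⇒ h·k2=z(1+17/25z)y_n
  y_{n+1}/y_n = 1 + 8/11z + 3/11z(1+17/25z) = 1 + z + 51/275z²
  so R(z) = 1 + z + 51/275z².

Need |R(x)|<1, x<0.
x=-1.09: |R|=0.1303
R=1: x+51/275x²=0 ⇒ x=−275/51=-5.3922; min R=1−1/(4·51/275)=-0.3480>−1
Confirm numerically:
  x=-5.049: |R|=0.67868 <1
  x=-4.930: |R|=0.57745 <1
  x=-4.856: |R|=0.51715 <1
  x=-3.440: |R|=0.24541 <1
  x=-5.943: |R|=1.60712 >1
  x=-5.833: |R|=1.47688 >1
  x=-5.758: |R|=1.39066 >1
Stable set (-5.3922, 0).

left endpoint -5.3922.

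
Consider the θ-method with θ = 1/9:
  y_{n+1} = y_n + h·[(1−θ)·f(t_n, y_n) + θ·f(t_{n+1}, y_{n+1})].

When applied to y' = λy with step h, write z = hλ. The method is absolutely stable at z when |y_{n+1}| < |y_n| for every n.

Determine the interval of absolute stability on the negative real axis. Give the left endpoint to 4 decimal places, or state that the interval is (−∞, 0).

(-2.5714, 0).

On y'=λy, z=hλ:
  y_{n+1} = y_n + z·[8/9·y_n + 1/9·y_{n+1}] ⇒ (1 − 1/9z)y_{n+1} = (1 + 8/9z)y_n
  R(z) = (1 + 8/9z)/(1 − 1/9z).

Solve |R(x)|<1 on ℝ⁻.
x=-1.32: |R|=0.1512
R=−1: 1+8/9x = −1+1/9x ⇒ -7/9x=2 ⇒ x=2/(-7/9)=-2.5714
Confirm numerically:
  x=-1.651: |R|=0.39508 <1
  x=-1.231: |R|=0.08289 <1
  x=-1.201: |R|=0.05960 <1
  x=-2.769: |R|=1.11751 >1
  x=-2.714: |R|=1.08520 >1
So |R|<1 on (-2.5714, 0).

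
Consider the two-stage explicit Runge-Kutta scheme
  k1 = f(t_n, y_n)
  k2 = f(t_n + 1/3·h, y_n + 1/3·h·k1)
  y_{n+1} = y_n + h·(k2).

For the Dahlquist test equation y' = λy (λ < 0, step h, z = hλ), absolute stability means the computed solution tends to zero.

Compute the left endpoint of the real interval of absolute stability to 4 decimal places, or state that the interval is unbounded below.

z* = -3.0000.

On y'=λy, z=hλ:
  k1=λy_n ⇒ h·k1=z·y_n;  k2=λ(1+1/3z)y_n ⇒ h·k2=z(1+1/3z)y_n
  y_{n+1}/y_n = 1 + z(1+1/3z) = 1 + z + 1/3z²
  R(z) = 1 + z + 1/3z².

Need |R(x)|<1, x<0.
x=-1.47: |R|=0.2503
R=1: x+1/3x²=0 ⇒ x=−3=-3.0000; min R=1−1/(4·1/3)=0.2500>−1
Confirm numerically:
  x=-1.995: |R|=0.33168 <1
  x=-1.343: |R|=0.25822 <1
  x=-1.261: |R|=0.26904 <1
  x=-3.251: |R|=1.27200 >1
  x=-3.127: |R|=1.13238 >1
Interval (-3.0000, 0).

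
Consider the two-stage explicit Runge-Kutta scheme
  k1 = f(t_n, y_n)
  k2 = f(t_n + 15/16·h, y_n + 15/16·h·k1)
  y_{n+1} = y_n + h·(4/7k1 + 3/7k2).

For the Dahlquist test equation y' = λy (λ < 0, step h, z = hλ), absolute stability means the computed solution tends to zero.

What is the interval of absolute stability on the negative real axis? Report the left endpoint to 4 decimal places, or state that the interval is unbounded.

z∈(-2.4889,0).

On y'=λy, z=hλ:
  k1=λy_n ⇒ h·k1=z·y_n;  k2=λ(1+15/16z)y_n ⇒ h·k2=z(1+15/16z)y_n
  y_{n+1}/y_n = 1 + 4/7z + 3/7z(1+15/16z) = 1 + z + 45/112z²
  Hence R(z) = 1 + z + 45/112z².

Boundary: |R(x)|=1, x<0.
x=-0.44: |R|=0.6378
R=1: x+45/112x²=0 ⇒ x=−112/45=-2.4889; min R=1−1/(4·45/112)=0.3778>−1
Confirm numerically:
  x=-2.456: |R|=0.96755 <1
  x=-2.444: |R|=0.95592 <1
  x=-2.354: |R|=0.87242 <1
  x=-1.391: |R|=0.38641 <1
  x=-2.964: |R|=1.56581 >1
  x=-2.807: |R|=1.35877 >1
Stable set (-2.4889, 0).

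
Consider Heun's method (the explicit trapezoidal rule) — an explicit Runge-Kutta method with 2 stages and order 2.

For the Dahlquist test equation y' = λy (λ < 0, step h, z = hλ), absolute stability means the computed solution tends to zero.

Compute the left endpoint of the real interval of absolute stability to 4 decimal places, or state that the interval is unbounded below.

With y'=λy (z=hλ):
  order 2, 2-stage ⇒ R(z)=1+z+z^2/2
  (e.g. R(-1.38)=0.57220, |R|=0.57220)

Solve |R(x)|<1 on ℝ⁻.
x=-1.38: |R|=0.5722
|R(-1.9)|=0.9050 |R(-1.21)|=0.5221 |R(-0.84)|=0.5128
Bisect:
  x_lo=-2.5091 |R|=1.6386  x_hi=-0.0794 |R|=0.9238
  mid=-1.29421 |R|=0.54328 →hi
  mid=-1.90164 |R|=0.90647 →hi
  mid=-2.20535 |R|=1.22643 →lo
  mid=-2.05349 |R|=1.05492 →lo
  mid=-1.97756 |R|=0.97782 →hi
  mid=-2.01553 |R|=1.01565 →lo
  mid=-1.99655 |R|=0.99655 →hi
  ...
  [-2.00011,-1.99996] ⇒ x*=-2.0000
So |R|<1 on (-2.0000, 0).

z* = -2.0000.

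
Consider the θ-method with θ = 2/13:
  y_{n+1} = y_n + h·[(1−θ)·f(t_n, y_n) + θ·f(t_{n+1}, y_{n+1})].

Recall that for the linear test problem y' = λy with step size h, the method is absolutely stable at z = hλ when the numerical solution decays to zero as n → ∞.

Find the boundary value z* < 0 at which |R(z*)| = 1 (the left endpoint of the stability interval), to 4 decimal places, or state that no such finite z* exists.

left endpoint -2.8889.

With y'=λy (z=hλ):
  y_{n+1} = y_n + z·[11/13·y_n + 2/13·y_{n+1}] ⇒ (1 − 2/13z)y_{n+1} = (1 + 11/13z)y_n
  ⇒ R(z) = (1 + 11/13z)/(1 − 2/13z).

Boundary: |R(x)|=1, x<0.
x=-0.72: |R|=0.3518
R=−1: 1+11/13x = −1+2/13x ⇒ -9/13x=2 ⇒ x=2/(-9/13)=-2.8889
Confirm numerically:
  x=-2.369: |R|=0.73622 <1
  x=-1.475: |R|=0.20219 <1
  x=-1.366: |R|=0.12878 <1
  x=-3.108: |R|=1.10262 >1
  x=-3.023: |R|=1.06337 >1
  x=-2.956: |R|=1.03194 >1
Stable set (-2.8889, 0).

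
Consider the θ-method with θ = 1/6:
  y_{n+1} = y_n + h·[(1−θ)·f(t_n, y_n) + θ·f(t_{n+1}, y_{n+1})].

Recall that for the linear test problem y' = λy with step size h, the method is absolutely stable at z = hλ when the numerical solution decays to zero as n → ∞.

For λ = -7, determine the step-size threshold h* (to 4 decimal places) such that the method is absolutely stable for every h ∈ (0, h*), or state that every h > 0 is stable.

(-3.0000,0); λ=-7 ⇒ h* = (3)/7 = 0.4286.

Test eqn y'=λy, z=hλ:
  y_{n+1} = y_n + z·[5/6·y_n + 1/6·y_{n+1}] ⇒ (1 − 1/6z)y_{n+1} = (1 + 5/6z)y_n
  ⇒ R(z) = (1 + 5/6z)/(1 − 1/6z).

Need |R(x)|<1, x<0.
x=-0.41: |R|=0.6162
R=−1: 1+5/6x = −1+1/6x ⇒ -2/3x=2 ⇒ x=2/(-2/3)=-3.0000
Confirm numerically:
  x=-1.685: |R|=0.31555 <1
  x=-1.646: |R|=0.29166 <1
  x=-1.443: |R|=0.16324 <1
  x=-3.415: |R|=1.17631 >1
  x=-3.387: |R|=1.16491 >1
  x=-3.271: |R|=1.11692 >1
Stable set (-3.0000, 0).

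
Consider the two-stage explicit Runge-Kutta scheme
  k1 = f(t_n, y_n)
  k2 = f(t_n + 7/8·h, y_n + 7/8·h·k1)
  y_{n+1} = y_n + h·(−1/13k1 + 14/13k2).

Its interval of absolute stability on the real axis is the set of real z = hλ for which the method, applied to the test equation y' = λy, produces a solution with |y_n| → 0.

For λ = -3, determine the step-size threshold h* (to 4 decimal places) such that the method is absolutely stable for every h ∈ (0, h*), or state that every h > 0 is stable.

With y'=λy (z=hλ):
  k1=λy_n ⇒ h·k1=z·y_n;  k2=λ(1+7/8z)y_n ⇒ h·k2=z(1+7/8z)y_n
  y_{n+1}/y_n = 1 − 1/13z + 14/13z(1+7/8z) = 1 + z + 49/52z²
  R(z) = 1 + z + 49/52z².

Solve |R(x)|<1 on ℝ⁻.
x=-1.62: |R|=1.8530
R=1: x+49/52x²=0 ⇒ x=−52/49=-1.0612; min R=1−1/(4·49/52)=0.7347>−1
Confirm numerically:
  x=-0.928: |R|=0.88350 <1
  x=-0.908: |R|=0.86890 <1
  x=-0.499: |R|=0.73564 <1
  x=-0.440: |R|=0.74243 <1
  x=-1.107: |R|=1.04775 >1
  x=-1.096: |R|=1.03592 >1
Stable set (-1.0612, 0).

(-1.0612,0); λ=-3 ⇒ h* = (52/49)/3 = 0.3537.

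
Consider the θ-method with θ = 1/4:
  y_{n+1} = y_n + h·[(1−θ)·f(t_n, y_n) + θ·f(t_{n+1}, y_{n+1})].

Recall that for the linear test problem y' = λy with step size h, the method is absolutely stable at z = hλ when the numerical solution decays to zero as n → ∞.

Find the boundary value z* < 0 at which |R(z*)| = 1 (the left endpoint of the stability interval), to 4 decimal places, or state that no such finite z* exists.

With y'=λy (z=hλ):
  y_{n+1} = y_n + z·[3/4·y_n + 1/4·y_{n+1}] ⇒ (1 − 1/4z)y_{n+1} = (1 + 3/4z)y_n
  so R(z) = (1 + 3/4z)/(1 − 1/4z).

Boundary: |R(x)|=1, x<0.
x=-0.93: |R|=0.2454
R=−1: 1+3/4x = −1+1/4x ⇒ -1/2x=2 ⇒ x=2/(-1/2)=-4.0000
Confirm numerically:
  x=-3.945: |R|=0.98615 <1
  x=-3.213: |R|=0.78178 <1
  x=-3.079: |R|=0.73979 <1
  x=-4.597: |R|=1.13889 >1
  x=-4.564: |R|=1.13171 >1
  x=-4.074: |R|=1.01833 >1
Interval (-4.0000, 0).

left endpoint -4.0000.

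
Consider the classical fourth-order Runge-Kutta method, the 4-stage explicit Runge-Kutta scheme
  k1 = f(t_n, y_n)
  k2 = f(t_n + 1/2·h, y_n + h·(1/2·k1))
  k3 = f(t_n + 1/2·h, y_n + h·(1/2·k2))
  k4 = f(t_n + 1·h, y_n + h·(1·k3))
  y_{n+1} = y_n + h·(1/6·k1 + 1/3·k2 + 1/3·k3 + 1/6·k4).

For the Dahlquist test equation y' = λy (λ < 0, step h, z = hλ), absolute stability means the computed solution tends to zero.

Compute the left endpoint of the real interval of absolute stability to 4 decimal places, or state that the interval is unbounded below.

left endpoint -2.7853.

On y'=λy, z=hλ:
  order 4, 4-stage ⇒ R(z)=1+z+z^2/2+z^3/6+z^4/24
  (e.g. R(-1.27)=0.30345, |R|=0.30345)

Find x<0 with |R(x)|<1.
x=-1.27: |R|=0.3034
|R(-2.59)|=0.7433 |R(-2.03)|=0.3438 |R(-1.62)|=0.2706
Bisect:
  x_lo=-3.5224 |R|=2.8117  x_hi=-0.2041 |R|=0.8154
  mid=-1.86327 |R|=0.29669 →hi
  mid=-2.69286 |R|=0.86935 →hi
  mid=-3.10765 |R|=1.60522 →lo
  mid=-2.90026 |R|=1.18762 →lo
  mid=-2.79656 |R|=1.01712 →lo
  mid=-2.74471 |R|=0.94051 →hi
  mid=-2.77063 |R|=0.97812 →hi
  mid=-2.78360 |R|=0.99744 →hi
  ...
  [-2.78542,-2.78522] ⇒ x*=-2.7853
So |R|<1 on (-2.7853, 0).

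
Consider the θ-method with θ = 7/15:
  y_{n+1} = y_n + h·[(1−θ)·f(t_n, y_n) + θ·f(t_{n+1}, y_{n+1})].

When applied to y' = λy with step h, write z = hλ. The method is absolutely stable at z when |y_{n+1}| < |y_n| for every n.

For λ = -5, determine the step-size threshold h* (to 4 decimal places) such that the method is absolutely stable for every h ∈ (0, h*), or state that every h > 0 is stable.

(-30.0000,0); λ=-5 ⇒ h* = (30)/5 = 6.0000.

With y'=λy (z=hλ):
  y_{n+1} = y_n + z·[8/15·y_n + 7/15·y_{n+1}] ⇒ (1 − 7/15z)y_{n+1} = (1 + 8/15z)y_n
  R(z) = (1 + 8/15z)/(1 − 7/15z).

Solve |R(x)|<1 on ℝ⁻.
x=-1.58: |R|=0.0906
R=−1: 1+8/15x = −1+7/15x ⇒ -1/15x=2 ⇒ x=2/(-1/15)=-30.0000
Confirm numerically:
  x=-28.298: |R|=0.99201 <1
  x=-27.402: |R|=0.98744 <1
  x=-23.035: |R|=0.96048 <1
  x=-12.608: |R|=0.83156 <1
  x=-30.365: |R|=1.00160 >1
  x=-30.247: |R|=1.00109 >1
  x=-30.246: |R|=1.00109 >1
So |R|<1 on (-30.0000, 0).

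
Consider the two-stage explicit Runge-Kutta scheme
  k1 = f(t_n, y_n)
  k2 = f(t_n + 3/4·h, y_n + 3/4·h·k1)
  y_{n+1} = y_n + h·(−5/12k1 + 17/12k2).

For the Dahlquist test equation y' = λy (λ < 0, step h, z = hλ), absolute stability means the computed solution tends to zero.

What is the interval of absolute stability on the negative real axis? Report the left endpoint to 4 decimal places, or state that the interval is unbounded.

z∈(-0.9412,0).

Set f=λy, z=hλ:
  k1=λy_n ⇒ h·k1=z·y_n;  k2=λ(1+3/4z)y_n ⇒ h·k2=z(1+3/4z)y_n
  y_{n+1}/y_n = 1 − 5/12z + 17/12z(1+3/4z) = 1 + z + 17/16z²
  so R(z) = 1 + z + 17/16z².

Find x<0 with |R(x)|<1.
x=-0.84: |R|=0.9097
R=1: x+17/16x²=0 ⇒ x=−16/17=-0.9412; min R=1−1/(4·17/16)=0.7647>−1
Confirm numerically:
  x=-0.872: |R|=0.93591 <1
  x=-0.424: |R|=0.76701 <1
  x=-0.387: |R|=0.77213 <1
  x=-1.405: |R|=1.69240 >1
  x=-1.239: |R|=1.39207 >1
  x=-1.230: |R|=1.37746 >1
So |R|<1 on (-0.9412, 0).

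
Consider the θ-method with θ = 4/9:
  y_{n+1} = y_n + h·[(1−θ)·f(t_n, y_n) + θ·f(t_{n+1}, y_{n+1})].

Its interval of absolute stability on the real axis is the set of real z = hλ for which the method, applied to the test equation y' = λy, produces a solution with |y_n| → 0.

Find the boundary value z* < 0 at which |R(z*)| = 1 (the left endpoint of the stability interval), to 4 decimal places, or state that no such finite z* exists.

left endpoint -18.0000.

Test eqn y'=λy, z=hλ:
  y_{n+1} = y_n + z·[5/9·y_n + 4/9·y_{n+1}] ⇒ (1 − 4/9z)y_{n+1} = (1 + 5/9z)y_n
  R(z) = (1 + 5/9z)/(1 − 4/9z).

Solve |R(x)|<1 on ℝ⁻.
x=-1.72: |R|=0.0252
R=−1: 1+5/9x = −1+4/9x ⇒ -1/9x=2 ⇒ x=2/(-1/9)=-18.0000
Confirm numerically:
  x=-16.848: |R|=0.98492 <1
  x=-13.174: |R|=0.92178 <1
  x=-11.383: |R|=0.87866 <1
  x=-8.216: |R|=0.76629 <1
  x=-18.177: |R|=1.00217 >1
  x=-18.141: |R|=1.00173 >1
Interval (-18.0000, 0).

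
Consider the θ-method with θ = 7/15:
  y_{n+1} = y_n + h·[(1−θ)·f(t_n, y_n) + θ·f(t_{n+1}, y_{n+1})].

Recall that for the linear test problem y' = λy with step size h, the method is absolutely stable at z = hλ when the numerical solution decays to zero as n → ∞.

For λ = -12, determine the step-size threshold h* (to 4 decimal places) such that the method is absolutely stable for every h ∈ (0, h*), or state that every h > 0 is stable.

Test eqn y'=λy, z=hλ:
  y_{n+1} = y_n + z·[8/15·y_n + 7/15·y_{n+1}] ⇒ (1 − 7/15z)y_{n+1} = (1 + 8/15z)y_n
  Hence R(z) = (1 + 8/15z)/(1 − 7/15z).

Boundary: |R(x)|=1, x<0.
x=-0.85: |R|=0.3914
R=−1: 1+8/15x = −1+7/15x ⇒ -1/15x=2 ⇒ x=2/(-1/15)=-30.0000
Confirm numerically:
  x=-23.161: |R|=0.96139 <1
  x=-21.990: |R|=0.95258 <1
  x=-15.770: |R|=0.88651 <1
  x=-15.604: |R|=0.88412 <1
  x=-30.325: |R|=1.00143 >1
  x=-30.127: |R|=1.00056 >1
Interval (-30.0000, 0).

(-30.0000,0); λ=-12 ⇒ h* = (30)/12 = 2.5000.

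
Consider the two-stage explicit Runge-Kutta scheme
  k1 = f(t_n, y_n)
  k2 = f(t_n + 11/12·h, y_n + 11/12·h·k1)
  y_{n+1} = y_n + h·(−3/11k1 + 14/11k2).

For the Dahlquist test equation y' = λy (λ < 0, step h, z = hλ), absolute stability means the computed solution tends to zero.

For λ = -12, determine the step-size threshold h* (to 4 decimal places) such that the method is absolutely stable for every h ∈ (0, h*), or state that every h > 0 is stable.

(-0.8571,0); λ=-12 ⇒ h* = (6/7)/12 = 0.0714.

With y'=λy (z=hλ):
  k1=λy_n ⇒ h·k1=z·y_n;  k2=λ(1+11/12z)y_n ⇒ h·k2=z(1+11/12z)y_n
  y_{n+1}/y_n = 1 − 3/11z + 14/11z(1+11/12z) = 1 + z + 7/6z²
  R(z) = 1 + z + 7/6z².

Need |R(x)|<1, x<0.
x=-0.54: |R|=0.8002
R=1: x+7/6x²=0 ⇒ x=−6/7=-0.8571; min R=1−1/(4·7/6)=0.7857>−1
Confirm numerically:
  x=-0.765: |R|=0.91776 <1
  x=-0.723: |R|=0.88685 <1
  x=-0.623: |R|=0.82982 <1
  x=-0.419: |R|=0.78582 <1
  x=-1.445: |R|=1.99103 >1
  x=-1.388: |R|=1.85963 >1
  x=-0.944: |R|=1.09566 >1
Interval (-0.8571, 0).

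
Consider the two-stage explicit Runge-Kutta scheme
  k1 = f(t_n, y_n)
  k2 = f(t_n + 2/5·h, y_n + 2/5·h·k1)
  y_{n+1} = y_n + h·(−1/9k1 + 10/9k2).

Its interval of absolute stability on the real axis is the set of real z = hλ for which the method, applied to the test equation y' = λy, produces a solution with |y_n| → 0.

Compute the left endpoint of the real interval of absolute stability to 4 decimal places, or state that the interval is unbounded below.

left endpoint -2.2500.

On y'=λy, z=hλ:
  k1=λy_n ⇒ h·k1=z·y_n;  k2=λ(1+2/5z)y_n ⇒ h·k2=z(1+2/5z)y_n
  y_{n+1}/y_n = 1 − 1/9z + 10/9z(1+2/5z) = 1 + z + 4/9z²
  Hence R(z) = 1 + z + 4/9z².

Solve |R(x)|<1 on ℝ⁻.
x=-0.75: |R|=0.5000
R=1: x+4/9x²=0 ⇒ x=−9/4=-2.2500; min R=1−1/(4·4/9)=0.4375>−1
Confirm numerically:
  x=-1.497: |R|=0.49900 <1
  x=-1.071: |R|=0.43880 <1
  x=-0.907: |R|=0.45862 <1
  x=-2.600: |R|=1.40444 >1
  x=-2.557: |R|=1.34889 >1
  x=-2.446: |R|=1.21307 >1
Interval (-2.2500, 0).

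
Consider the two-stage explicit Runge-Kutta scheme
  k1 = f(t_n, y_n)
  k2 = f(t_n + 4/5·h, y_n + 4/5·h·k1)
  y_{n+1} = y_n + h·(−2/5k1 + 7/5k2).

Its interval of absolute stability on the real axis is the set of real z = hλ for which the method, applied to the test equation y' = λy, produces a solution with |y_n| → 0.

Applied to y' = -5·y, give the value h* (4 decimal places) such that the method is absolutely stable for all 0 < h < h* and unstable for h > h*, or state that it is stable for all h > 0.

(-0.8929,0); λ=-5 ⇒ h* = (25/28)/5 = 0.1786.

Test eqn y'=λy, z=hλ:
  k1=λy_n ⇒ h·k1=z·y_n;  k2=λ(1+4/5z)y_n ⇒ h·k2=z(1+4/5z)y_n
  y_{n+1}/y_n = 1 − 2/5z + 7/5z(1+4/5z) = 1 + z + 28/25z²
  ⇒ R(z) = 1 + z + 28/25z².

Solve |R(x)|<1 on ℝ⁻.
x=-1.48: |R|=1.9732
R=1: x+28/25x²=0 ⇒ x=−25/28=-0.8929; min R=1−1/(4·28/25)=0.7768>−1
Confirm numerically:
  x=-0.737: |R|=0.87135 <1
  x=-0.427: |R|=0.77721 <1
  x=-0.371: |R|=0.78316 <1
  x=-0.360: |R|=0.78515 <1
  x=-1.113: |R|=1.27442 >1
  x=-0.949: |R|=1.05967 >1
So |R|<1 on (-0.8929, 0).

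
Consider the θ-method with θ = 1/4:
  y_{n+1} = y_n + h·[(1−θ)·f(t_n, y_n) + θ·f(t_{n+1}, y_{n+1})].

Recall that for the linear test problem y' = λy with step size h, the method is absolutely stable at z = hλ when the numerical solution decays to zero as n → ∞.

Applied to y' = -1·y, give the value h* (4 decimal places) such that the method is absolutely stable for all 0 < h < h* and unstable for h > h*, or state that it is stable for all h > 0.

With y'=λy (z=hλ):
  y_{n+1} = y_n + z·[3/4·y_n + 1/4·y_{n+1}] ⇒ (1 − 1/4z)y_{n+1} = (1 + 3/4z)y_n
  Hence R(z) = (1 + 3/4z)/(1 − 1/4z).

Solve |R(x)|<1 on ℝ⁻.
x=-1.42: |R|=0.0480
R=−1: 1+3/4x = −1+1/4x ⇒ -1/2x=2 ⇒ x=2/(-1/2)=-4.0000
Confirm numerically:
  x=-3.967: |R|=0.99172 <1
  x=-2.965: |R|=0.70280 <1
  x=-1.878: |R|=0.27799 <1
  x=-4.177: |R|=1.04329 >1
  x=-4.122: |R|=1.03004 >1
Stable set (-4.0000, 0).

(-4.0000,0); λ=-1 ⇒ h* = (4)/1 = 4.0000.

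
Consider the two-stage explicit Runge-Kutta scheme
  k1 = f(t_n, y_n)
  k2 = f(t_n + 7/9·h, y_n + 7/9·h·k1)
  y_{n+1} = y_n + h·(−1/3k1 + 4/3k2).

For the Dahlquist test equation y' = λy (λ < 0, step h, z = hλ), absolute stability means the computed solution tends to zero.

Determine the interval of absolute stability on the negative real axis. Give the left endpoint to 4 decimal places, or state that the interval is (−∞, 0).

On y'=λy, z=hλ:
  k1=λy_n ⇒ h·k1=z·y_n;  k2=λ(1+7/9z)y_n ⇒ h·k2=z(1+7/9z)y_n
  y_{n+1}/y_n = 1 − 1/3z + 4/3z(1+7/9z) = 1 + z + 28/27z²
  Hence R(z) = 1 + z + 28/27z².

Boundary: |R(x)|=1, x<0.
x=-1.4: |R|=1.6326
R=1: x+28/27x²=0 ⇒ x=−27/28=-0.9643; min R=1−1/(4·28/27)=0.7589>−1
Confirm numerically:
  x=-0.909: |R|=0.94788 <1
  x=-0.895: |R|=0.93569 <1
  x=-0.650: |R|=0.78815 <1
  x=-0.566: |R|=0.76622 <1
  x=-1.388: |R|=1.60990 >1
  x=-1.247: |R|=1.36560 >1
  x=-1.110: |R|=1.16773 >1
Interval (-0.9643, 0).

z∈(-0.9643,0).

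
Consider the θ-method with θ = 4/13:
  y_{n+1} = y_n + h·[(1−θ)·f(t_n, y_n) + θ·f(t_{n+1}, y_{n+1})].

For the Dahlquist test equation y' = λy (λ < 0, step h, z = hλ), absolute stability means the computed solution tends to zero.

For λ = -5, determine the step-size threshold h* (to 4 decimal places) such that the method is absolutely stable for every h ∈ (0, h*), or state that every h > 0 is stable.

(-5.2000,0); λ=-5 ⇒ h* = (26/5)/5 = 1.0400.

Set f=λy, z=hλ:
  y_{n+1} = y_n + z·[9/13·y_n + 4/13·y_{n+1}] ⇒ (1 − 4/13z)y_{n+1} = (1 + 9/13z)y_n
  R(z) = (1 + 9/13z)/(1 − 4/13z).

Solve |R(x)|<1 on ℝ⁻.
x=-0.81: |R|=0.3516
R=−1: 1+9/13x = −1+4/13x ⇒ -5/13x=2 ⇒ x=2/(-5/13)=-5.2000
Confirm numerically:
  x=-5.059: |R|=0.97879 <1
  x=-3.459: |R|=0.67562 <1
  x=-3.268: |R|=0.62949 <1
  x=-5.722: |R|=1.07273 >1
  x=-5.548: |R|=1.04944 >1
Interval (-5.2000, 0).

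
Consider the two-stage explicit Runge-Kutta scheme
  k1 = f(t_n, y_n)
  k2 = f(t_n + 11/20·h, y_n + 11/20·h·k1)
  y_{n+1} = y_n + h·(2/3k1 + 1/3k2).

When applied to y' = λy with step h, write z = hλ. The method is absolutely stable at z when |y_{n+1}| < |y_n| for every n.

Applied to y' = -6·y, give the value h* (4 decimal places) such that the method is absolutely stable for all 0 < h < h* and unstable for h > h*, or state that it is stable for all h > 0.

With y'=λy (z=hλ):
  k1=λy_n ⇒ h·k1=z·y_n;  k2=λ(1+11/20z)y_n ⇒ h·k2=z(1+11/20z)y_n
  y_{n+1}/y_n = 1 + 2/3z + 1/3z(1+11/20z) = 1 + z + 11/60z²
  ⇒ R(z) = 1 + z + 11/60z².

Need |R(x)|<1, x<0.
x=-0.31: |R|=0.7076
R=1: x+11/60x²=0 ⇒ x=−60/11=-5.4545; min R=1−1/(4·11/60)=-0.3636>−1
Confirm numerically:
  x=-4.706: |R|=0.35418 <1
  x=-3.984: |R|=0.07409 <1
  x=-2.190: |R|=0.31072 <1
  x=-5.662: |R|=1.21534 >1
  x=-5.562: |R|=1.10957 >1
Interval (-5.4545, 0).

(-5.4545,0); λ=-6 ⇒ h* = (60/11)/6 = 0.9091.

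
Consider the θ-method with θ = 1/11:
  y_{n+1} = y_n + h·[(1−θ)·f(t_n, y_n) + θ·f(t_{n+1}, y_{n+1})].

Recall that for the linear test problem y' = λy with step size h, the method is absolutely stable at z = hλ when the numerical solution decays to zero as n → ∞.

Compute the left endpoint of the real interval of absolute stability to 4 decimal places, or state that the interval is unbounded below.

left endpoint -2.4444.

With y'=λy (z=hλ):
  y_{n+1} = y_n + z·[10/11·y_n + 1/11·y_{n+1}] ⇒ (1 − 1/11z)y_{n+1} = (1 + 10/11z)y_n
  ⇒ R(z) = (1 + 10/11z)/(1 − 1/11z).

Solve |R(x)|<1 on ℝ⁻.
x=-0.34: |R|=0.6702
R=−1: 1+10/11x = −1+1/11x ⇒ -9/11x=2 ⇒ x=2/(-9/11)=-2.4444
Confirm numerically:
  x=-1.595: |R|=0.39301 <1
  x=-1.150: |R|=0.04115 <1
  x=-1.077: |R|=0.01904 <1
  x=-2.856: |R|=1.26732 >1
  x=-2.664: |R|=1.14461 >1
So |R|<1 on (-2.4444, 0).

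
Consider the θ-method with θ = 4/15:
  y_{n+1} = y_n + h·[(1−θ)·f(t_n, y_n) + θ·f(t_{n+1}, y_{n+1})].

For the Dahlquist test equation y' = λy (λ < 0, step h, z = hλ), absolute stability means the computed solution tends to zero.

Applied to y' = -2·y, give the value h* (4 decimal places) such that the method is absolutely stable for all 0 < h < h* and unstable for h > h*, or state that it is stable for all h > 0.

On y'=λy, z=hλ:
  y_{n+1} = y_n + z·[11/15·y_n + 4/15·y_{n+1}] ⇒ (1 − 4/15z)y_{n+1} = (1 + 11/15z)y_n
  so R(z) = (1 + 11/15z)/(1 − 4/15z).

Solve |R(x)|<1 on ℝ⁻.
x=-0.38: |R|=0.6550
R=−1: 1+11/15x = −1+4/15x ⇒ -7/15x=2 ⇒ x=2/(-7/15)=-4.2857
Confirm numerically:
  x=-4.257: |R|=0.99372 <1
  x=-3.665: |R|=0.85351 <1
  x=-3.067: |R|=0.68714 <1
  x=-1.864: |R|=0.24510 <1
  x=-4.753: |R|=1.09617 >1
  x=-4.453: |R|=1.03569 >1
  x=-4.383: |R|=1.02093 >1
Interval (-4.2857, 0).

(-4.2857,0); λ=-2 ⇒ h* = (30/7)/2 = 2.1429.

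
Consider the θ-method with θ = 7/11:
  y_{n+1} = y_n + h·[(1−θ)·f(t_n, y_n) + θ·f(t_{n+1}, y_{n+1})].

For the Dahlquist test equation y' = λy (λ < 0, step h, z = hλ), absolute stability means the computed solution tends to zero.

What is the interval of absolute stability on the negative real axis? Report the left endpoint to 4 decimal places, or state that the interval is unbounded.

Test eqn y'=λy, z=hλ:
  y_{n+1} = y_n + z·[4/11·y_n + 7/11·y_{n+1}] ⇒ (1 − 7/11z)y_{n+1} = (1 + 4/11z)y_n
  so R(z) = (1 + 4/11z)/(1 − 7/11z).

Need |R(x)|<1, x<0.
x=-1.24: |R|=0.3069
x=-2: |R|=0.1200
x=-10: |R|=0.3580
x=-100: |R|=0.5471
θ=7/11≥1/2 ⇒ |1+4/11x|<|1−7/11x| ∀x<0 ⇒ unbounded interval.

interval (−∞, 0).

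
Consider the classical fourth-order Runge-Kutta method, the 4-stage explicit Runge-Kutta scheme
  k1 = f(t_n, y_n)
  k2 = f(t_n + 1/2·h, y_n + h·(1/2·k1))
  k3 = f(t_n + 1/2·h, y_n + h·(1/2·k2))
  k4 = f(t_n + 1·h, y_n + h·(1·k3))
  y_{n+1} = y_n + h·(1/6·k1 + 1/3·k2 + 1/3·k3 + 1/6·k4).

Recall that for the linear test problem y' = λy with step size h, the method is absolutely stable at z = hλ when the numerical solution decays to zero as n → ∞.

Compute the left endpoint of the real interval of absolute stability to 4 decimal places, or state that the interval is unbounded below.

left endpoint -2.7853.

With y'=λy (z=hλ):
  order 4, 4-stage ⇒ R(z)=1+z+z^2/2+z^3/6+z^4/24
  (e.g. R(-1.8)=0.28540, |R|=0.28540)

Find x<0 with |R(x)|<1.
x=-1.8: |R|=0.2854
|R(-2.93)|=1.2410 |R(-2.74)|=0.9338 |R(-2.7)|=0.8788
Bisect:
  x_lo=-3.5000 |R|=2.7318  x_hi=-0.1972 |R|=0.8210
  mid=-1.84859 |R|=0.29377 →hi
  mid=-2.67430 |R|=0.84515 →hi
  mid=-3.08715 |R|=1.55902 →lo
  mid=-2.88072 |R|=1.15367 →lo
  mid=-2.77751 |R|=0.98833 →hi
  mid=-2.82912 |R|=1.06811 →lo
  mid=-2.80331 |R|=1.02751 →lo
  mid=-2.79041 |R|=1.00774 →lo
  ...
  [-2.78537,-2.78517] ⇒ x*=-2.7853
Interval (-2.7853, 0).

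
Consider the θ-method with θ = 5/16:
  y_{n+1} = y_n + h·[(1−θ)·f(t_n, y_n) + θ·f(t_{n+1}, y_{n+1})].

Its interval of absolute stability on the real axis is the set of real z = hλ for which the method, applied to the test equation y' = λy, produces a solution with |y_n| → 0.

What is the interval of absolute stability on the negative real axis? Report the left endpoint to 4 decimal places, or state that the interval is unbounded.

Set f=λy, z=hλ:
  y_{n+1} = y_n + z·[11/16·y_n + 5/16·y_{n+1}] ⇒ (1 − 5/16z)y_{n+1} = (1 + 11/16z)y_n
  ⇒ R(z) = (1 + 11/16z)/(1 − 5/16z).

Find x<0 with |R(x)|<1.
x=-1.19: |R|=0.1326
R=−1: 1+11/16x = −1+5/16x ⇒ -3/8x=2 ⇒ x=2/(-3/8)=-5.3333
Confirm numerically:
  x=-4.672: |R|=0.89919 <1
  x=-4.401: |R|=0.85281 <1
  x=-3.517: |R|=0.67551 <1
  x=-2.854: |R|=0.50856 <1
  x=-5.451: |R|=1.01632 >1
  x=-5.367: |R|=1.00472 >1
Interval (-5.3333, 0).

z∈(-5.3333,0).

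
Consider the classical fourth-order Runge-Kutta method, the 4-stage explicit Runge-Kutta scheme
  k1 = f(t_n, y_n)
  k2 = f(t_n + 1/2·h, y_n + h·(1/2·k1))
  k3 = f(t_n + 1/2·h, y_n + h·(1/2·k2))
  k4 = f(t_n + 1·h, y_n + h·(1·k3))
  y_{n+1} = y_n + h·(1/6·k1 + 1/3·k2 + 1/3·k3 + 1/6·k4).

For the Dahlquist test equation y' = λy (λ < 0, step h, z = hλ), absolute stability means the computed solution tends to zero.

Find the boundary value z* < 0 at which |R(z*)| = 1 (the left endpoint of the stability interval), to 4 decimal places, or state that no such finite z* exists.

left endpoint -2.7853.

On y'=λy, z=hλ:
  order 4, 4-stage ⇒ R(z)=1+z+z^2/2+z^3/6+z^4/24
  (e.g. R(-0.72)=0.48819, |R|=0.48819)

Boundary: |R(x)|=1, x<0.
x=-0.72: |R|=0.4882
|R(-2.69)|=0.8656 |R(-2.36)|=0.5266 |R(-1.13)|=0.3359
Bisect:
  x_lo=-3.2022 |R|=1.8332  x_hi=-0.1754 |R|=0.8391
  mid=-1.68879 |R|=0.27339 →hi
  mid=-2.44547 |R|=0.59742 →hi
  mid=-2.82381 |R|=1.05965 →lo
  mid=-2.63464 |R|=0.79563 →hi
  mid=-2.72923 |R|=0.91871 →hi
  mid=-2.77652 |R|=0.98685 →hi
  mid=-2.80017 |R|=1.02266 →lo
  mid=-2.78834 |R|=1.00461 →lo
  mid=-2.78243 |R|=0.99569 →hi
  ...
  [-2.78539,-2.78520] ⇒ x*=-2.7853
Interval (-2.7853, 0).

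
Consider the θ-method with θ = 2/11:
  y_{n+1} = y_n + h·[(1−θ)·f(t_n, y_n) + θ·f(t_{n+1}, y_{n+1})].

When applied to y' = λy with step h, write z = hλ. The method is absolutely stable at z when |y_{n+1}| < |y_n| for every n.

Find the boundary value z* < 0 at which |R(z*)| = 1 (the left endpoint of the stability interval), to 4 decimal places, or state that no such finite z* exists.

Test eqn y'=λy, z=hλ:
  y_{n+1} = y_n + z·[9/11·y_n + 2/11·y_{n+1}] ⇒ (1 − 2/11z)y_{n+1} = (1 + 9/11z)y_n
  ⇒ R(z) = (1 + 9/11z)/(1 − 2/11z).

Boundary: |R(x)|=1, x<0.
x=-1.47: |R|=0.1600
R=−1: 1+9/11x = −1+2/11x ⇒ -7/11x=2 ⇒ x=2/(-7/11)=-3.1429
Confirm numerically:
  x=-2.885: |R|=0.89237 <1
  x=-2.657: |R|=0.79153 <1
  x=-1.997: |R|=0.46505 <1
  x=-1.666: |R|=0.27868 <1
  x=-3.674: |R|=1.20264 >1
  x=-3.666: |R|=1.19976 >1
  x=-3.462: |R|=1.12464 >1
Interval (-3.1429, 0).

z* = -3.1429.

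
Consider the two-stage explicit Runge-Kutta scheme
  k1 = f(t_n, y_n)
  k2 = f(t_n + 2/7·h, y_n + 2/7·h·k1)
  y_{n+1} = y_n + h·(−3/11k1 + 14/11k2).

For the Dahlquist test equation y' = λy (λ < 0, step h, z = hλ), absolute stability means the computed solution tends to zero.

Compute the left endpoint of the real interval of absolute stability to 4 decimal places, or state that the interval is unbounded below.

z* = -2.7500.

Test eqn y'=λy, z=hλ:
  k1=λy_n ⇒ h·k1=z·y_n;  k2=λ(1+2/7z)y_n ⇒ h·k2=z(1+2/7z)y_n
  y_{n+1}/y_n = 1 − 3/11z + 14/11z(1+2/7z) = 1 + z + 4/11z²
  ⇒ R(z) = 1 + z + 4/11z².

Find x<0 with |R(x)|<1.
x=-0.64: |R|=0.5089
R=1: x+4/11x²=0 ⇒ x=−11/4=-2.7500; min R=1−1/(4·4/11)=0.3125>−1
Confirm numerically:
  x=-2.344: |R|=0.65394 <1
  x=-1.961: |R|=0.43737 <1
  x=-1.274: |R|=0.31621 <1
  x=-3.279: |R|=1.63076 >1
  x=-2.783: |R|=1.03340 >1
Stable set (-2.7500, 0).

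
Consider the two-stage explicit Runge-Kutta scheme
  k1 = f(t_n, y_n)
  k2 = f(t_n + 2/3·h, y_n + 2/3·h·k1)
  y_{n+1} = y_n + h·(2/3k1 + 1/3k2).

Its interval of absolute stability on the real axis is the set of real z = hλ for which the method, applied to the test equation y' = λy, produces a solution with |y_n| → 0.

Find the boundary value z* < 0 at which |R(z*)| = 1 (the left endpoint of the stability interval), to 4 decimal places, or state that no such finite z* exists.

z* = -4.5000.

Set f=λy, z=hλ:
  k1=λy_n ⇒ h·k1=z·y_n;  k2=λ(1+2/3z)y_n ⇒ h·k2=z(1+2/3z)y_n
  y_{n+1}/y_n = 1 + 2/3z + 1/3z(1+2/3z) = 1 + z + 2/9z²
  R(z) = 1 + z + 2/9z².

Need |R(x)|<1, x<0.
x=-0.98: |R|=0.2334
R=1: x+2/9x²=0 ⇒ x=−9/2=-4.5000; min R=1−1/(4·2/9)=-0.1250>−1
Confirm numerically:
  x=-3.070: |R|=0.02442 <1
  x=-2.541: |R|=0.10618 <1
  x=-1.934: |R|=0.10281 <1
  x=-4.785: |R|=1.30305 >1
  x=-4.746: |R|=1.25945 >1
  x=-4.541: |R|=1.04137 >1
Stable set (-4.5000, 0).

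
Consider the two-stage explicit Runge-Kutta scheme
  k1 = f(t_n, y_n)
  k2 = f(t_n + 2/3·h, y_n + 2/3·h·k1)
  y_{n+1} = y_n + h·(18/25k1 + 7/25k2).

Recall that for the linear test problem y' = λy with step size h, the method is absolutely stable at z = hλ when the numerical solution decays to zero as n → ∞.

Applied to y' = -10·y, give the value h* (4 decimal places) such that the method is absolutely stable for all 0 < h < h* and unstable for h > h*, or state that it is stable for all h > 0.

With y'=λy (z=hλ):
  k1=λy_n ⇒ h·k1=z·y_n;  k2=λ(1+2/3z)y_n ⇒ h·k2=z(1+2/3z)y_n
  y_{n+1}/y_n = 1 + 18/25z + 7/25z(1+2/3z) = 1 + z + 14/75z²
  Hence R(z) = 1 + z + 14/75z².

Boundary: |R(x)|=1, x<0.
x=-0.74: |R|=0.3622
R=1: x+14/75x²=0 ⇒ x=−75/14=-5.3571; min R=1−1/(4·14/75)=-0.3393>−1
Confirm numerically:
  x=-4.436: |R|=0.23724 <1
  x=-3.311: |R|=0.26463 <1
  x=-2.622: |R|=0.33869 <1
  x=-5.876: |R|=1.56911 >1
  x=-5.857: |R|=1.54650 >1
  x=-5.650: |R|=1.30887 >1
Stable set (-5.3571, 0).

(-5.3571,0); λ=-10 ⇒ h* = (75/14)/10 = 0.5357.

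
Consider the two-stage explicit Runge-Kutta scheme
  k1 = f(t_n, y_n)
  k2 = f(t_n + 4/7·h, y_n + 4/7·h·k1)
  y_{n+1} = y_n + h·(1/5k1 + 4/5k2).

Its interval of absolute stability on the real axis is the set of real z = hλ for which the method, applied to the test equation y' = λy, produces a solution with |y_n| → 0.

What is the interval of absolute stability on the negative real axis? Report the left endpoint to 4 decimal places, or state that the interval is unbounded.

With y'=λy (z=hλ):
  k1=λy_n ⇒ h·k1=z·y_n;  k2=λ(1+4/7z)y_n ⇒ h·k2=z(1+4/7z)y_n
  y_{n+1}/y_n = 1 + 1/5z + 4/5z(1+4/7z) = 1 + z + 16/35z²
  R(z) = 1 + z + 16/35z².

Solve |R(x)|<1 on ℝ⁻.
x=-0.3: |R|=0.7411
R=1: x+16/35x²=0 ⇒ x=−35/16=-2.1875; min R=1−1/(4·16/35)=0.4531>−1
Confirm numerically:
  x=-2.024: |R|=0.84872 <1
  x=-1.703: |R|=0.62281 <1
  x=-1.397: |R|=0.49516 <1
  x=-1.078: |R|=0.45324 <1
  x=-2.678: |R|=1.60048 >1
  x=-2.540: |R|=1.40930 >1
  x=-2.286: |R|=1.10294 >1
Stable set (-2.1875, 0).

z∈(-2.1875,0).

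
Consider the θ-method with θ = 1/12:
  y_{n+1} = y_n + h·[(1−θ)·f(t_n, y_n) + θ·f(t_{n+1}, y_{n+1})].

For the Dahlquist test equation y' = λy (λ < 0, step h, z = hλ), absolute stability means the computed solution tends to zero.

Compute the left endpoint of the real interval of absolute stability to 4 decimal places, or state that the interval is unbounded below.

Test eqn y'=λy, z=hλ:
  y_{n+1} = y_n + z·[11/12·y_n + 1/12·y_{n+1}] ⇒ (1 − 1/12z)y_{n+1} = (1 + 11/12z)y_n
  ⇒ R(z) = (1 + 11/12z)/(1 − 1/12z).

Solve |R(x)|<1 on ℝ⁻.
x=-1.2: |R|=0.0909
R=−1: 1+11/12x = −1+1/12x ⇒ -5/6x=2 ⇒ x=2/(-5/6)=-2.4000
Confirm numerically:
  x=-1.925: |R|=0.65889 <1
  x=-1.811: |R|=0.57353 <1
  x=-1.576: |R|=0.39305 <1
  x=-2.924: |R|=1.35111 >1
  x=-2.630: |R|=1.15721 >1
Stable set (-2.4000, 0).

z* = -2.4000.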